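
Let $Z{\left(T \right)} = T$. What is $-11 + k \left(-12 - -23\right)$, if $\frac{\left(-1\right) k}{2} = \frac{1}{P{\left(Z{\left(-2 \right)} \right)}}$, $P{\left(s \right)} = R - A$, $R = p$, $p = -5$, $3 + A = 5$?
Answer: $- \frac{55}{7} \approx -7.8571$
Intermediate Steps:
$A = 2$ ($A = -3 + 5 = 2$)
$R = -5$
$P{\left(s \right)} = -7$ ($P{\left(s \right)} = -5 - 2 = -7$)
$k = \frac{2}{7}$ ($k = - \frac{2}{-7} = \left(-2\right) \left(- \frac{1}{7}\right) = \frac{2}{7} \approx 0.28571$)
$-11 + k \left(-12 - -23\right) = -11 + \frac{2 \left(-12 - -23\right)}{7} = -11 + \frac{2 \left(-12 + 23\right)}{7} = -11 + \frac{2}{7} \cdot 11 = -11 + \frac{22}{7} = - \frac{55}{7}$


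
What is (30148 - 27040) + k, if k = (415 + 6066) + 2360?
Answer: 11949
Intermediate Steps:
k = 8841 (k = 6481 + 2360 = 8841)
(30148 - 27040) + k = (30148 - 27040) + 8841 = 3108 + 8841 = 11949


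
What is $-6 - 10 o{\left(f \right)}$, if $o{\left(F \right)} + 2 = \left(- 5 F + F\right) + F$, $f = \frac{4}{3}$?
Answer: $54$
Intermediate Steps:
$f = \frac{4}{3}$ ($f = 4 \cdot \frac{1}{3} = \frac{4}{3} \approx 1.3333$)
$o{\left(F \right)} = -2 - 3 F$ ($o{\left(F \right)} = -2 + \left(\left(- 5 F + F\right) + F\right) = -2 + \left(- 4 F + F\right) = -2 - 3 F$)
$-6 - 10 o{\left(f \right)} = -6 - 10 \left(-2 - 4\right) = -6 - -60 = -6 + 60 = 54$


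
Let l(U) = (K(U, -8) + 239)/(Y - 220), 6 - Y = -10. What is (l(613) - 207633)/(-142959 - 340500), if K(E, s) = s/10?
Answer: 70595617/164376060 ≈ 0.42948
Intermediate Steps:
K(E, s) = s/10 (K(E, s) = s*(⅒) = s/10)
Y = 16 (Y = 6 - 1*(-10) = 6 + 10 = 16)
l(U) = -397/340 (l(U) = ((⅒)*(-8) + 239)/(16 - 220) = (-⅘ + 239)/(-204) = (1191/5)*(-1/204) = -397/340)
(l(613) - 207633)/(-142959 - 340500) = (-397/340 - 207633)/(-142959 - 340500) = -70595617/340/(-483459) = -70595617/340*(-1/483459) = 70595617/164376060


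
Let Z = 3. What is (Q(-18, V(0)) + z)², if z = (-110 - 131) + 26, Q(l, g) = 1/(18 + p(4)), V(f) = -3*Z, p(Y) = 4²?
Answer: 53421481/1156 ≈ 46212.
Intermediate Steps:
p(Y) = 16
V(f) = -9 (V(f) = -3*3 = -9)
Q(l, g) = 1/34 (Q(l, g) = 1/(18 + 16) = 1/34)
z = -215 (z = -241 + 26 = -215)
(Q(-18, V(0)) + z)² = (1/34 - 215)² = (-7309/34)² = 53421481/1156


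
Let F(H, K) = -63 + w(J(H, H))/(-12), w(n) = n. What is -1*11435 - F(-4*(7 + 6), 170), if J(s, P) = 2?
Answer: -68231/6 ≈ -11372.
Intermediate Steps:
F(H, K) = -379/6 (F(H, K) = -63 + 2/(-12) = -63 + 2*(-1/12) = -63 - ⅙ = -379/6)
-1*11435 - F(-4*(7 + 6), 170) = -1*11435 - 1*(-379/6) = -11435 + 379/6 = -68231/6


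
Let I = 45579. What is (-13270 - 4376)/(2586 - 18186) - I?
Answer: -118502459/2600 ≈ -45578.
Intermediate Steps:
(-13270 - 4376)/(2586 - 18186) - I = (-13270 - 4376)/(2586 - 18186) - 1*45579 = -17646/(-15600) - 45579 = -17646*(-1/15600) - 45579 = 2941/2600 - 45579 = -118502459/2600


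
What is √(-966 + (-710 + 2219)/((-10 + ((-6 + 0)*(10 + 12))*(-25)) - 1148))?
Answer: I*√492103794/714 ≈ 31.069*I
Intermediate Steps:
√(-966 + (-710 + 2219)/((-10 + ((-6 + 0)*(10 + 12))*(-25)) - 1148)) = √(-966 + 1509/((-10 - 6*22*(-25)) - 1148)) = √(-966 + 1509/((-10 - 132*(-25)) - 1148)) = √(-966 + 1509/((-10 + 3300) - 1148)) = √(-966 + 1509/(3290 - 1148)) = √(-966 + 1509/2142) = √(-966 + 1509*(1/2142)) = √(-966 + 503/714) = √(-689221/714) = I*√492103794/714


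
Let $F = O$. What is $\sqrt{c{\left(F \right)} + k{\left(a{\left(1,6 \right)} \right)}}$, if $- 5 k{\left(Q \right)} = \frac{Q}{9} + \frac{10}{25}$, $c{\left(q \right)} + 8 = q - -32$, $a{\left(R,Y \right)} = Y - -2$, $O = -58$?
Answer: $\frac{2 i \sqrt{1927}}{15} \approx 5.853 i$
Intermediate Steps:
$F = -58$
$a{\left(R,Y \right)} = 2 + Y$ ($a{\left(R,Y \right)} = Y + 2 = 2 + Y$)
$c{\left(q \right)} = 24 + q$ ($c{\left(q \right)} = -8 + \left(q - -32\right) = -8 + \left(q + 32\right) = -8 + \left(32 + q\right) = 24 + q$)
$k{\left(Q \right)} = - \frac{2}{25} - \frac{Q}{45}$ ($k{\left(Q \right)} = - \frac{\frac{Q}{9} + \frac{10}{25}}{5} = - \frac{Q \frac{1}{9} + 10 \cdot \frac{1}{25}}{5} = - \frac{\frac{Q}{9} + \frac{2}{5}}{5} = - \frac{\frac{2}{5} + \frac{Q}{9}}{5} = - \frac{2}{25} - \frac{Q}{45}$)
$\sqrt{c{\left(F \right)} + k{\left(a{\left(1,6 \right)} \right)}} = \sqrt{\left(24 - 58\right) - \left(\frac{2}{25} + \frac{2 + 6}{45}\right)} = \sqrt{-34 - \frac{58}{225}} = \sqrt{- \frac{7708}{225}} = \frac{2 i \sqrt{1927}}{15}$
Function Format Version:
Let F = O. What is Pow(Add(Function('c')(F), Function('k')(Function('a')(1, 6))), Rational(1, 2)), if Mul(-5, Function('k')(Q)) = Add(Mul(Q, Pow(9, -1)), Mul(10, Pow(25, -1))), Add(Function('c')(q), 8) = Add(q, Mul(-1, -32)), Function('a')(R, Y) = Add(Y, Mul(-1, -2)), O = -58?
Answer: Mul(Rational(2, 15), I, Pow(1927, Rational(1, 2))) ≈ Mul(5.8530, I)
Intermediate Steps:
F = -58
Function('a')(R, Y) = Add(2, Y) (Function('a')(R, Y) = Add(Y, 2) = Add(2, Y))
Function('c')(q) = Add(24, q) (Function('c')(q) = Add(-8, Add(q, Mul(-1, -32))) = Add(-8, Add(q, 32)) = Add(-8, Add(32, q)) = Add(24, q))
Function('k')(Q) = Add(Rational(-2, 25), Mul(Rational(-1, 45), Q)) (Function('k')(Q) = Mul(Rational(-1, 5), Add(Mul(Q, Pow(9, -1)), Mul(10, Pow(25, -1)))) = Mul(Rational(-1, 5), Add(Mul(Q, Rational(1, 9)), Mul(10, Rational(1, 25)))) = Mul(Rational(-1, 5), Add(Mul(Rational(1, 9), Q), Rational(2, 5))) = Mul(Rational(-1, 5), Add(Rational(2, 5), Mul(Rational(1, 9), Q))) = Add(Rational(-2, 25), Mul(Rational(-1, 45), Q)))
Pow(Add(Function('c')(F), Function('k')(Function('a')(1, 6))), Rational(1, 2)) = Pow(Add(Add(24, -58), Add(Rational(-2, 25), Mul(Rational(-1, 45), Add(2, 6)))), Rational(1, 2)) = Pow(Add(-34, Add(Rational(-2, 25), Mul(Rational(-1, 45), 8))), Rational(1, 2)) = Pow(Add(-34, Add(Rational(-2, 25), Rational(-8, 45))), Rational(1, 2)) = Pow(Add(-34, Rational(-58, 225)), Rational(1, 2)) = Pow(Rational(-7708, 225), Rational(1, 2)) = Mul(Rational(2, 15), I, Pow(1927, Rational(1, 2)))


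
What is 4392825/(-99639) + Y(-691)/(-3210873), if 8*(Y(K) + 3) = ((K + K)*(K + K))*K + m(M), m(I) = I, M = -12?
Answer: 259179083965/35547574983 ≈ 7.2910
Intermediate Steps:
Y(K) = -9/2 + K³/2 (Y(K) = -3 + (((K + K)*(K + K))*K - 12)/8 = -3 + (((2*K)*(2*K))*K - 12)/8 = -3 + ((4*K²)*K - 12)/8 = -3 + (4*K³ - 12)/8 = -3 + (-12 + 4*K³)/8 = -3 + (-3/2 + K³/2) = -9/2 + K³/2)
4392825/(-99639) + Y(-691)/(-3210873) = 4392825/(-99639) + (-9/2 + (½)*(-691)³)/(-3210873) = 4392825*(-1/99639) + (-9/2 + (½)*(-329939371))*(-1/3210873) = -1464275/33213 + (-9/2 - 329939371/2)*(-1/3210873) = -1464275/33213 - 164969690*(-1/3210873) = -1464275/33213 + 164969690/3210873 = 259179083965/35547574983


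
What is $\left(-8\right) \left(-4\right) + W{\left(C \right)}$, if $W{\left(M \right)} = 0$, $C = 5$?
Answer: $32$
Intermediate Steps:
$\left(-8\right) \left(-4\right) + W{\left(C \right)} = \left(-8\right) \left(-4\right) + 0 = 32 + 0 = 32$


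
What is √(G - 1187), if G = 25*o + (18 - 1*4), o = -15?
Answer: 6*I*√43 ≈ 39.345*I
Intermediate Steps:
G = -361 (G = 25*(-15) + (18 - 1*4) = -375 + (18 - 4) = -375 + 14 = -361)
√(G - 1187) = √(-361 - 1187) = √(-1548) = 6*I*√43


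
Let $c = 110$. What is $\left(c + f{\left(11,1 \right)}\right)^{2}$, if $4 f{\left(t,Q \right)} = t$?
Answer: $\frac{203401}{16} \approx 12713.0$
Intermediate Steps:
$f{\left(t,Q \right)} = \frac{t}{4}$
$\left(c + f{\left(11,1 \right)}\right)^{2} = \left(110 + \frac{1}{4} \cdot 11\right)^{2} = \left(110 + \frac{11}{4}\right)^{2} = \left(\frac{451}{4}\right)^{2} = \frac{203401}{16}$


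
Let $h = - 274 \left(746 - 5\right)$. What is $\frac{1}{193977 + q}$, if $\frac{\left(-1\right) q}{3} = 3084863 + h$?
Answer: $- \frac{1}{8451510} \approx -1.1832 \cdot 10^{-7}$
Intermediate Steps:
$h = -203034$ ($h = \left(-274\right) 741 = -203034$)
$q = -8645487$ ($q = - 3 \left(3084863 - 203034\right) = \left(-3\right) 2881829 = -8645487$)
$\frac{1}{193977 + q} = \frac{1}{193977 - 8645487} = \frac{1}{-8451510} = - \frac{1}{8451510}$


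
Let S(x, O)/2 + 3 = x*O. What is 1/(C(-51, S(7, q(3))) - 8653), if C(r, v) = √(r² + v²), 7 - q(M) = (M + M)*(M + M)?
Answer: -8653/74702064 - √172345/74702064 ≈ -0.00012139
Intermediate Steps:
q(M) = 7 - 4*M² (q(M) = 7 - (M + M)*(M + M) = 7 - 2*M*2*M = 7 - 4*M²)
S(x, O) = -6 + 2*O*x (S(x, O) = -6 + 2*(x*O) = -6 + 2*(O*x) = -6 + 2*O*x)
1/(C(-51, S(7, q(3))) - 8653) = 1/(√((-51)² + (-6 + 2*(7 - 4*3²)*7)²) - 8653) = 1/(√(2601 + (-6 + 2*(7 - 4*9)*7)²) - 8653) = 1/(√(2601 + (-6 + 2*(7 - 36)*7)²) - 8653) = 1/(√(2601 + (-6 + 2*(-29)*7)²) - 8653) = 1/(√(2601 + (-6 - 406)²) - 8653) = 1/(√(2601 + (-412)²) - 8653) = 1/(√(2601 + 169744) - 8653) = 1/(√172345 - 8653) = 1/(-8653 + √172345)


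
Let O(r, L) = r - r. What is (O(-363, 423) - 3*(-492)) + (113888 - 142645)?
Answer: -27281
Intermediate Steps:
O(r, L) = 0
(O(-363, 423) - 3*(-492)) + (113888 - 142645) = (0 - 3*(-492)) + (113888 - 142645) = (0 + 1476) - 28757 = 1476 - 28757 = -27281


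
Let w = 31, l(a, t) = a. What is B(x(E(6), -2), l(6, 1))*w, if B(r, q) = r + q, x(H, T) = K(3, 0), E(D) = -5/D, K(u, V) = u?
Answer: 279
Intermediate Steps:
x(H, T) = 3
B(r, q) = q + r
B(x(E(6), -2), l(6, 1))*w = (6 + 3)*31 = 9*31 = 279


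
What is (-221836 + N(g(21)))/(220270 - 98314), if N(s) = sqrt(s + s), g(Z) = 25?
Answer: -55459/30489 + 5*sqrt(2)/121956 ≈ -1.8189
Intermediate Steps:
N(s) = sqrt(2)*sqrt(s) (N(s) = sqrt(2*s) = sqrt(2)*sqrt(s))
(-221836 + N(g(21)))/(220270 - 98314) = (-221836 + sqrt(2)*sqrt(25))/(220270 - 98314) = (-221836 + sqrt(2)*5)/121956 = (-221836 + 5*sqrt(2))*(1/121956) = -55459/30489 + 5*sqrt(2)/121956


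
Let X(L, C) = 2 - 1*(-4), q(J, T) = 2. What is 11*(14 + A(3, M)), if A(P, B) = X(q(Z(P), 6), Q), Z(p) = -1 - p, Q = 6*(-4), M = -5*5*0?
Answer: 220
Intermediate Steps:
M = 0 (M = -25*0 = 0)
Q = -24
X(L, C) = 6 (X(L, C) = 2 + 4 = 6)
A(P, B) = 6
11*(14 + A(3, M)) = 11*(14 + 6) = 11*20 = 220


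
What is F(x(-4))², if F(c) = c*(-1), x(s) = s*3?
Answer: 144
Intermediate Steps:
x(s) = 3*s
F(c) = -c
F(x(-4))² = (-3*(-4))² = (-1*(-12))² = 12² = 144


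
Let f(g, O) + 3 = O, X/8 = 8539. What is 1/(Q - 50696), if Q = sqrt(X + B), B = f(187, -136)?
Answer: -50696/2570016243 - sqrt(68173)/2570016243 ≈ -1.9828e-5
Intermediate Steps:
X = 68312 (X = 8*8539 = 68312)
f(g, O) = -3 + O
B = -139 (B = -3 - 136 = -139)
Q = sqrt(68173) (Q = sqrt(68312 - 139) = sqrt(68173) ≈ 261.10)
1/(Q - 50696) = 1/(sqrt(68173) - 50696) = 1/(-50696 + sqrt(68173))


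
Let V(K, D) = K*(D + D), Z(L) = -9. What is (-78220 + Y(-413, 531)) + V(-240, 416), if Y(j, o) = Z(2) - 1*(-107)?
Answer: -277802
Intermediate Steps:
V(K, D) = 2*D*K (V(K, D) = K*(2*D) = 2*D*K)
Y(j, o) = 98 (Y(j, o) = -9 - 1*(-107) = -9 + 107 = 98)
(-78220 + Y(-413, 531)) + V(-240, 416) = (-78220 + 98) + 2*416*(-240) = -78122 - 199680 = -277802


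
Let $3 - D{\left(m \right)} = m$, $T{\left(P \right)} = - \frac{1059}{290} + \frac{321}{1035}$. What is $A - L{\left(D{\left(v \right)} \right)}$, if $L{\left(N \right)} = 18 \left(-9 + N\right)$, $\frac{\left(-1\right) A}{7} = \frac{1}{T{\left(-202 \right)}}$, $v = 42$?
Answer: $\frac{11582286}{13373} \approx 866.09$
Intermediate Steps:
$T{\left(P \right)} = - \frac{13373}{4002}$ ($T{\left(P \right)} = \left(-1059\right) \frac{1}{290} + 321 \cdot \frac{1}{1035} = - \frac{1059}{290} + \frac{107}{345} = - \frac{13373}{4002}$)
$D{\left(m \right)} = 3 - m$
$A = \frac{28014}{13373}$ ($A = - \frac{7}{- \frac{13373}{4002}} = \left(-7\right) \left(- \frac{4002}{13373}\right) = \frac{28014}{13373} \approx 2.0948$)
$L{\left(N \right)} = -162 + 18 N$
$A - L{\left(D{\left(v \right)} \right)} = \frac{28014}{13373} - \left(-162 + 18 \left(3 - 42\right)\right) = \frac{28014}{13373} - \left(-162 + 18 \left(-39\right)\right) = \frac{28014}{13373} - \left(-162 - 702\right) = \frac{28014}{13373} - -864 = \frac{28014}{13373} + 864 = \frac{11582286}{13373}$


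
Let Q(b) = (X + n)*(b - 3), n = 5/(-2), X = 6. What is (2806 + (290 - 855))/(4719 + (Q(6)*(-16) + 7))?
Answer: 2241/4558 ≈ 0.49166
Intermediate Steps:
n = -5/2 (n = 5*(-½) = -5/2 ≈ -2.5000)
Q(b) = -21/2 + 7*b/2 (Q(b) = (6 - 5/2)*(b - 3) = 7*(-3 + b)/2 = -21/2 + 7*b/2)
(2806 + (290 - 855))/(4719 + (Q(6)*(-16) + 7)) = (2806 + (290 - 855))/(4719 + ((-21/2 + (7/2)*6)*(-16) + 7)) = (2806 - 565)/(4719 + ((-21/2 + 21)*(-16) + 7)) = 2241/(4719 + ((21/2)*(-16) + 7)) = 2241/(4719 + (-168 + 7)) = 2241/(4719 - 161) = 2241/4558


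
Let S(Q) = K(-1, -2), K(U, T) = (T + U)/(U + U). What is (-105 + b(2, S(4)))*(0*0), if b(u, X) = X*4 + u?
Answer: 0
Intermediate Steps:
K(U, T) = (T + U)/(2*U) (K(U, T) = (T + U)/((2*U)) = (T + U)*(1/(2*U)) = (T + U)/(2*U))
S(Q) = 3/2 (S(Q) = (½)*(-2 - 1)/(-1) = (½)*(-1)*(-3) = 3/2)
b(u, X) = u + 4*X (b(u, X) = 4*X + u = u + 4*X)
(-105 + b(2, S(4)))*(0*0) = (-105 + (2 + 4*(3/2)))*(0*0) = (-105 + (2 + 6))*0 = (-105 + 8)*0 = -97*0 = 0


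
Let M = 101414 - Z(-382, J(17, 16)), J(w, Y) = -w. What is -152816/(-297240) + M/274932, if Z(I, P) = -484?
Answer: 502098403/567505470 ≈ 0.88475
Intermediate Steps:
M = 101898 (M = 101414 - 1*(-484) = 101414 + 484 = 101898)
-152816/(-297240) + M/274932 = -152816/(-297240) + 101898/274932 = -152816*(-1/297240) + 101898*(1/274932) = 19102/37155 + 5661/15274 = 502098403/567505470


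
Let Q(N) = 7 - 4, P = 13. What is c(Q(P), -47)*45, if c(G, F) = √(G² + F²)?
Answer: 45*√2218 ≈ 2119.3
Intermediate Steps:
Q(N) = 3
c(G, F) = √(F² + G²)
c(Q(P), -47)*45 = √((-47)² + 3²)*45 = √(2209 + 9)*45 = √2218*45 = 45*√2218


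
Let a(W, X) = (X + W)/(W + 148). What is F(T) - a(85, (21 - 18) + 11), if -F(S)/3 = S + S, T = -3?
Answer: 4095/233 ≈ 17.575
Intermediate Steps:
a(W, X) = (W + X)/(148 + W)
F(S) = -6*S (F(S) = -3*(S + S) = -6*S)
F(T) - a(85, (21 - 18) + 11) = -6*(-3) - (85 + ((21 - 18) + 11))/(148 + 85) = 18 - (85 + (3 + 11))/233 = 18 - (85 + 14)/233 = 18 - 99/233 = 4095/233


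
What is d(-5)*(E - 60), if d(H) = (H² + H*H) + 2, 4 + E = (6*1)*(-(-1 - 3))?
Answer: -2080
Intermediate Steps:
E = 20 (E = -4 + (6*1)*(-(-1 - 3)) = -4 + 6*(-1*(-4)) = -4 + 6*4 = -4 + 24 = 20)
d(H) = 2 + 2*H² (d(H) = (H² + H²) + 2 = 2*H² + 2 = 2 + 2*H²)
d(-5)*(E - 60) = (2 + 2*(-5)²)*(20 - 60) = (2 + 2*25)*(-40) = (2 + 50)*(-40) = 52*(-40) = -2080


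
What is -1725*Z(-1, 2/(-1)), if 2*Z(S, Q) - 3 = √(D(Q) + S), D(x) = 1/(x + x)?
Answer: -5175/2 - 1725*I*√5/4 ≈ -2587.5 - 964.3*I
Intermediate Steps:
D(x) = 1/(2*x)
Z(S, Q) = 3/2 + √(S + 1/(2*Q))/2 (Z(S, Q) = 3/2 + √(1/(2*Q) + S)/2 = 3/2 + √(S + 1/(2*Q))/2)
-1725*Z(-1, 2/(-1)) = -1725*(3/2 + √2*√((1 + 2*(2/(-1))*(-1))/((2/(-1))))/4) = -1725*(3/2 + √2*√((1 + 2*(2*(-1))*(-1))/((2*(-1))))/4) = -1725*(3/2 + √2*√((1 + 2*(-2)*(-1))/(-2))/4) = -1725*(3/2 + √2*√(-(1 + 4)/2)/4) = -1725*(3/2 + √2*√(-½*5)/4) = -1725*(3/2 + √2*√(-5/2)/4) = -1725*(3/2 + √2*(I*√10/2)/4) = -1725*(3/2 + I*√5/4) = -5175/2 - 1725*I*√5/4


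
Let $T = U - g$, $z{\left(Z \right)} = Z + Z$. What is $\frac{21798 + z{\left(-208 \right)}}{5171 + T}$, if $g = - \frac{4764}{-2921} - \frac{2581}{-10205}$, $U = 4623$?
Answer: $\frac{637371868510}{291891280449} \approx 2.1836$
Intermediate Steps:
$g = \frac{56155721}{29808805}$ ($g = \left(-4764\right) \left(- \frac{1}{2921}\right) - - \frac{2581}{10205} = \frac{4764}{2921} + \frac{2581}{10205} = \frac{56155721}{29808805} \approx 1.8839$)
$z{\left(Z \right)} = 2 Z$
$T = \frac{137749949794}{29808805}$ ($T = 4623 - \frac{56155721}{29808805} = \frac{137749949794}{29808805} \approx 4621.1$)
$\frac{21798 + z{\left(-208 \right)}}{5171 + T} = \frac{21798 + 2 \left(-208\right)}{5171 + \frac{137749949794}{29808805}} = \frac{21798 - 416}{\frac{291891280449}{29808805}} = 21382 \cdot \frac{29808805}{291891280449} = \frac{637371868510}{291891280449}$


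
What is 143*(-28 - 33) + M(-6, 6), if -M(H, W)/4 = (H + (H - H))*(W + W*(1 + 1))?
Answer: -8291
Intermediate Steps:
M(H, W) = -12*H*W (M(H, W) = -4*(H + (H - H))*(W + W*(1 + 1)) = -4*(H + 0)*(W + W*2) = -4*H*(W + 2*W) = -4*H*3*W = -12*H*W)
143*(-28 - 33) + M(-6, 6) = 143*(-28 - 33) - 12*(-6)*6 = 143*(-61) + 432 = -8723 + 432 = -8291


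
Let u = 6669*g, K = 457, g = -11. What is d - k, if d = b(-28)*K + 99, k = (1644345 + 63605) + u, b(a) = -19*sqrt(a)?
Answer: -1634492 - 17366*I*sqrt(7) ≈ -1.6345e+6 - 45946.0*I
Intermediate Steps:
u = -73359 (u = 6669*(-11) = -73359)
k = 1634591 (k = (1644345 + 63605) - 73359 = 1707950 - 73359 = 1634591)
d = 99 - 17366*I*sqrt(7) (d = -38*I*sqrt(7)*457 + 99 = -17366*I*sqrt(7) + 99 = 99 - 17366*I*sqrt(7) ≈ 99.0 - 45946.0*I)
d - k = (99 - 17366*I*sqrt(7)) - 1*1634591 = (99 - 17366*I*sqrt(7)) - 1634591 = -1634492 - 17366*I*sqrt(7)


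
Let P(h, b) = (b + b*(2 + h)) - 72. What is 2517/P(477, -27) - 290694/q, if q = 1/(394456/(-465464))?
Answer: 62263585092415/252746952 ≈ 2.4635e+5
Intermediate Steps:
q = -58183/49307 (q = 1/(394456*(-1/465464)) = 1/(-49307/58183) = -58183/49307 ≈ -1.1800)
P(h, b) = -72 + b + b*(2 + h)
2517/P(477, -27) - 290694/q = 2517/(-72 + 3*(-27) - 27*477) - 290694/(-58183/49307) = 2517/(-72 - 81 - 12879) - 290694*(-49307/58183) = 2517/(-13032) + 14333249058/58183 = 2517*(-1/13032) + 14333249058/58183 = -839/4344 + 14333249058/58183 = 62263585092415/252746952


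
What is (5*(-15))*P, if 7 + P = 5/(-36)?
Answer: 6425/12 ≈ 535.42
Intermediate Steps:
P = -257/36 (P = -7 + 5/(-36) = -7 + 5*(-1/36) = -7 - 5/36 = -257/36 ≈ -7.1389)
(5*(-15))*P = (5*(-15))*(-257/36) = -75*(-257/36) = 6425/12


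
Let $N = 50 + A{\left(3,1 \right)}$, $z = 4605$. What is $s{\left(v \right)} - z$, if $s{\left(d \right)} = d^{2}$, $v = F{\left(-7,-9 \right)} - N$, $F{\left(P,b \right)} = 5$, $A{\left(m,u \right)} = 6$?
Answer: $-2004$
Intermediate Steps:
$N = 56$ ($N = 50 + 6 = 56$)
$v = -51$ ($v = 5 - 56 = -51$)
$s{\left(v \right)} - z = \left(-51\right)^{2} - 4605 = 2601 - 4605 = -2004$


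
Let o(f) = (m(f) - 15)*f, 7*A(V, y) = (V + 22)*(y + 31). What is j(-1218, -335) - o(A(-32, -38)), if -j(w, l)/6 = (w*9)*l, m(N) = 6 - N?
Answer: -22033430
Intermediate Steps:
A(V, y) = (22 + V)*(31 + y)/7 (A(V, y) = ((V + 22)*(y + 31))/7 = ((22 + V)*(31 + y))/7 = (22 + V)*(31 + y)/7)
j(w, l) = -54*l*w (j(w, l) = -6*w*9*l = -6*9*w*l = -54*l*w)
o(f) = f*(-9 - f) (o(f) = ((6 - f) - 15)*f = (-9 - f)*f = f*(-9 - f))
j(-1218, -335) - o(A(-32, -38)) = -54*(-335)*(-1218) - (-1)*(682/7 + (22/7)*(-38) + (31/7)*(-32) + (⅐)*(-32)*(-38))*(9 + (682/7 + (22/7)*(-38) + (31/7)*(-32) + (⅐)*(-32)*(-38))) = -22033620 - (-1)*(682/7 - 836/7 - 992/7 + 1216/7)*(9 + (682/7 - 836/7 - 992/7 + 1216/7)) = -22033620 - (-1)*10*(9 + 10) = -22033620 - (-1)*10*19 = -22033620 - 1*(-190) = -22033620 + 190 = -22033430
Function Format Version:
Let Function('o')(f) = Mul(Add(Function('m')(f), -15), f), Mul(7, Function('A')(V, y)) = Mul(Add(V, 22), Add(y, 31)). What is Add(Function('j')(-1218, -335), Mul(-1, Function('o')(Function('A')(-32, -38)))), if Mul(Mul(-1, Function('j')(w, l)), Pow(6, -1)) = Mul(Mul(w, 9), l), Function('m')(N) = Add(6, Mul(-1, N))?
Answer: -22033430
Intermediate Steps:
Function('A')(V, y) = Mul(Rational(1, 7), Add(22, V), Add(31, y)) (Function('A')(V, y) = Mul(Rational(1, 7), Mul(Add(V, 22), Add(y, 31))) = Mul(Rational(1, 7), Mul(Add(22, V), Add(31, y))) = Mul(Rational(1, 7), Add(22, V), Add(31, y)))
Function('j')(w, l) = Mul(-54, l, w) (Function('j')(w, l) = Mul(-6, Mul(Mul(w, 9), l)) = Mul(-6, Mul(Mul(9, w), l)) = Mul(-6, Mul(9, l, w)) = Mul(-54, l, w))
Function('o')(f) = Mul(f, Add(-9, Mul(-1, f))) (Function('o')(f) = Mul(Add(Add(6, Mul(-1, f)), -15), f) = Mul(Add(-9, Mul(-1, f)), f) = Mul(f, Add(-9, Mul(-1, f))))
Add(Function('j')(-1218, -335), Mul(-1, Function('o')(Function('A')(-32, -38)))) = Add(Mul(-54, -335, -1218), Mul(-1, Mul(-1, Add(Rational(682, 7), Mul(Rational(22, 7), -38), Mul(Rational(31, 7), -32), Mul(Rational(1, 7), -32, -38)), Add(9, Add(Rational(682, 7), Mul(Rational(22, 7), -38), Mul(Rational(31, 7), -32), Mul(Rational(1, 7), -32, -38)))))) = Add(-22033620, Mul(-1, Mul(-1, Add(Rational(682, 7), Rational(-836, 7), Rational(-992, 7), Rational(1216, 7)), Add(9, Add(Rational(682, 7), Rational(-836, 7), Rational(-992, 7), Rational(1216, 7)))))) = Add(-22033620, Mul(-1, Mul(-1, 10, Add(9, 10)))) = Add(-22033620, Mul(-1, Mul(-1, 10, 19))) = Add(-22033620, Mul(-1, -190)) = Add(-22033620, 190) = -22033430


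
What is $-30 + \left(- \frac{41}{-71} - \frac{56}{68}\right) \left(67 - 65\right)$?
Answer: $- \frac{36804}{1207} \approx -30.492$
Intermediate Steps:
$-30 + \left(- \frac{41}{-71} - \frac{56}{68}\right) \left(67 - 65\right) = -30 + \left(\left(-41\right) \left(- \frac{1}{71}\right) - \frac{14}{17}\right) \left(67 - 65\right) = -30 + \left(\frac{41}{71} - \frac{14}{17}\right) 2 = -30 - \frac{594}{1207} = - \frac{36804}{1207}$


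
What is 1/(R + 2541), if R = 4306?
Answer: 1/6847 ≈ 0.00014605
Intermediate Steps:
1/(R + 2541) = 1/(4306 + 2541) = 1/6847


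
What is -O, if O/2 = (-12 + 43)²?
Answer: -1922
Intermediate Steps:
O = 1922 (O = 2*(-12 + 43)² = 2*31² = 2*961 = 1922)
-O = -1*1922 = -1922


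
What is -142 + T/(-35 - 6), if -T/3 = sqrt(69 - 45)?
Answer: -142 + 6*sqrt(6)/41 ≈ -141.64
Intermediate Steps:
T = -6*sqrt(6) (T = -3*sqrt(69 - 45) = -6*sqrt(6) ≈ -14.697)
-142 + T/(-35 - 6) = -142 + (-6*sqrt(6))/(-35 - 6) = -142 - 6*sqrt(6)/(-41) = -142 - 6*sqrt(6)*(-1/41) = -142 + 6*sqrt(6)/41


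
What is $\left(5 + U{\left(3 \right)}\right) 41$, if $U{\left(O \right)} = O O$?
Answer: $574$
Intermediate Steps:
$U{\left(O \right)} = O^{2}$
$\left(5 + U{\left(3 \right)}\right) 41 = \left(5 + 3^{2}\right) 41 = \left(5 + 9\right) 41 = 14 \cdot 41 = 574$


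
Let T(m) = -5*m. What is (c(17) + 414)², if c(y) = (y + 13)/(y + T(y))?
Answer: 197711721/1156 ≈ 1.7103e+5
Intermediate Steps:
c(y) = -(13 + y)/(4*y) (c(y) = (y + 13)/(y - 5*y) = (13 + y)/((-4*y)) = (13 + y)*(-1/(4*y)) = -(13 + y)/(4*y))
(c(17) + 414)² = ((¼)*(-13 - 1*17)/17 + 414)² = ((¼)*(1/17)*(-13 - 17) + 414)² = ((¼)*(1/17)*(-30) + 414)² = (-15/34 + 414)² = (14061/34)² = 197711721/1156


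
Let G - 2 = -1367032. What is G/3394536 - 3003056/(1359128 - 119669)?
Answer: -1981393223131/701231366004 ≈ -2.8256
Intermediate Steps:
G = -1367030 (G = 2 - 1367032 = -1367030)
G/3394536 - 3003056/(1359128 - 119669) = -1367030/3394536 - 3003056/(1359128 - 119669) = -1367030*1/3394536 - 3003056/1239459 = -683515/1697268 - 3003056*1/1239459 = -683515/1697268 - 3003056/1239459 = -1981393223131/701231366004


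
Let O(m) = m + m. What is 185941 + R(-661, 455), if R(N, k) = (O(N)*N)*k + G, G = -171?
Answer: 397783880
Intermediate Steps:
O(m) = 2*m
R(N, k) = -171 + 2*k*N**2 (R(N, k) = ((2*N)*N)*k - 171 = (2*N**2)*k - 171 = 2*k*N**2 - 171 = -171 + 2*k*N**2)
185941 + R(-661, 455) = 185941 + (-171 + 2*455*(-661)**2) = 185941 + (-171 + 2*455*436921) = 185941 + (-171 + 397598110) = 185941 + 397597939 = 397783880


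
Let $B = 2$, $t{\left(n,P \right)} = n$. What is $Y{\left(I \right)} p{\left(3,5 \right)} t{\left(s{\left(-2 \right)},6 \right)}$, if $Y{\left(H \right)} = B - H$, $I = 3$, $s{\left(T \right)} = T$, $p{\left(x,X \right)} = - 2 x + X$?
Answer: $-2$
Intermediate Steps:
$p{\left(x,X \right)} = X - 2 x$
$Y{\left(H \right)} = 2 - H$
$Y{\left(I \right)} p{\left(3,5 \right)} t{\left(s{\left(-2 \right)},6 \right)} = \left(2 - 3\right) \left(5 - 6\right) \left(-2\right) = \left(-1\right) \left(-1\right) \left(-2\right) = 1 \left(-2\right) = -2$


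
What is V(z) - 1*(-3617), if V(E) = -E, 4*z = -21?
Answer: 14489/4 ≈ 3622.3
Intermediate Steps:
z = -21/4 (z = (1/4)*(-21) = -21/4 ≈ -5.2500)
V(z) - 1*(-3617) = -1*(-21/4) - 1*(-3617) = 21/4 + 3617 = 14489/4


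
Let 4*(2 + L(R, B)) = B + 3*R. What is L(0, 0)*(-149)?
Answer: 298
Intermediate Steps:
L(R, B) = -2 + B/4 + 3*R/4 (L(R, B) = -2 + (B + 3*R)/4 = -2 + (B/4 + 3*R/4) = -2 + B/4 + 3*R/4)
L(0, 0)*(-149) = (-2 + (¼)*0 + (¾)*0)*(-149) = (-2 + 0 + 0)*(-149) = -2*(-149) = 298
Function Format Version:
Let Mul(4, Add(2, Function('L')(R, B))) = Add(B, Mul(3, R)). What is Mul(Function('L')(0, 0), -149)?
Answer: 298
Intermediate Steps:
Function('L')(R, B) = Add(-2, Mul(Rational(1, 4), B), Mul(Rational(3, 4), R)) (Function('L')(R, B) = Add(-2, Mul(Rational(1, 4), Add(B, Mul(3, R)))) = Add(-2, Add(Mul(Rational(1, 4), B), Mul(Rational(3, 4), R))) = Add(-2, Mul(Rational(1, 4), B), Mul(Rational(3, 4), R)))
Mul(Function('L')(0, 0), -149) = Mul(Add(-2, Mul(Rational(1, 4), 0), Mul(Rational(3, 4), 0)), -149) = Mul(Add(-2, 0, 0), -149) = Mul(-2, -149) = 298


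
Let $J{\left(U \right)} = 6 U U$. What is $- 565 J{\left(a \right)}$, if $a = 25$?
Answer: $-2118750$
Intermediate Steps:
$J{\left(U \right)} = 6 U^{2}$
$- 565 J{\left(a \right)} = - 565 \cdot 6 \cdot 25^{2} = - 565 \cdot 6 \cdot 625 = \left(-565\right) 3750 = -2118750$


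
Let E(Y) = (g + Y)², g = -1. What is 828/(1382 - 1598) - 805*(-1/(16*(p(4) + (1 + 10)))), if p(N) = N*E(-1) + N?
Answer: -3289/1488 ≈ -2.2104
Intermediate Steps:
E(Y) = (-1 + Y)²
p(N) = 5*N (p(N) = N*(-1 - 1)² + N = N*(-2)² + N = N*4 + N = 4*N + N = 5*N)
828/(1382 - 1598) - 805*(-1/(16*(p(4) + (1 + 10)))) = 828/(1382 - 1598) - 805*(-1/(16*(5*4 + (1 + 10)))) = 828/(-216) - 805*(-1/(16*(20 + 11))) = 828*(-1/216) - 805/(31*(-16)) = -23/6 - 805/(-496) = -23/6 - 805*(-1/496) = -23/6 + 805/496 = -3289/1488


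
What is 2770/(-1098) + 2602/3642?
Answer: -602612/333243 ≈ -1.8083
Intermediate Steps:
2770/(-1098) + 2602/3642 = 2770*(-1/1098) + 2602*(1/3642) = -1385/549 + 1301/1821 = -602612/333243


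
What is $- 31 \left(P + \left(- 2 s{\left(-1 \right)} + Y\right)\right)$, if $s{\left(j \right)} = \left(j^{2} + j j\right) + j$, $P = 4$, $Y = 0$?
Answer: $-62$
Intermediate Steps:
$s{\left(j \right)} = j + 2 j^{2}$ ($s{\left(j \right)} = \left(j^{2} + j^{2}\right) + j = 2 j^{2} + j = j + 2 j^{2}$)
$- 31 \left(P + \left(- 2 s{\left(-1 \right)} + Y\right)\right) = - 31 \left(4 + \left(- 2 \left(- (1 + 2 \left(-1\right))\right) + 0\right)\right) = - 31 \left(4 + \left(- 2 \left(- (1 - 2)\right) + 0\right)\right) = - 31 \left(4 + \left(- 2 \left(\left(-1\right) \left(-1\right)\right) + 0\right)\right) = - 31 \left(4 + \left(\left(-2\right) 1 + 0\right)\right) = - 31 \left(4 + \left(-2 + 0\right)\right) = - 31 \left(4 - 2\right) = \left(-31\right) 2 = -62$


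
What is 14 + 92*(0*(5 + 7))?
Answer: 14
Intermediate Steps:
14 + 92*(0*(5 + 7)) = 14 + 92*(0*12) = 14 + 92*0 = 14 + 0 = 14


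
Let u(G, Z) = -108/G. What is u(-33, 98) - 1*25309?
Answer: -278363/11 ≈ -25306.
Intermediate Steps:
u(-33, 98) - 1*25309 = -108/(-33) - 1*25309 = -108*(-1/33) - 25309 = 36/11 - 25309 = -278363/11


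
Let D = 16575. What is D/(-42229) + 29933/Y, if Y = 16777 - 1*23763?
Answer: -1379833607/295011794 ≈ -4.6772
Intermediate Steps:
Y = -6986 (Y = 16777 - 23763 = -6986)
D/(-42229) + 29933/Y = 16575/(-42229) + 29933/(-6986) = 16575*(-1/42229) + 29933*(-1/6986) = -16575/42229 - 29933/6986 = -1379833607/295011794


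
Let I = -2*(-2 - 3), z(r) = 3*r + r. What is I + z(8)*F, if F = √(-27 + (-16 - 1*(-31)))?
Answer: 10 + 64*I*√3 ≈ 10.0 + 110.85*I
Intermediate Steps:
z(r) = 4*r
I = 10 (I = -2*(-5) = 10)
F = 2*I*√3 (F = √(-27 + (-16 + 31)) = √(-27 + 15) = √(-12) = 2*I*√3 ≈ 3.4641*I)
I + z(8)*F = 10 + (4*8)*(2*I*√3) = 10 + 32*(2*I*√3) = 10 + 64*I*√3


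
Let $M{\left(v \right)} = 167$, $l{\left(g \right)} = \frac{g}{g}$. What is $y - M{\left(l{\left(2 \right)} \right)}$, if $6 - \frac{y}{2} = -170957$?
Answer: $341759$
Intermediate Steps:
$l{\left(g \right)} = 1$
$y = 341926$ ($y = 12 - -341914 = 12 + 341914 = 341926$)
$y - M{\left(l{\left(2 \right)} \right)} = 341926 - 167 = 341759$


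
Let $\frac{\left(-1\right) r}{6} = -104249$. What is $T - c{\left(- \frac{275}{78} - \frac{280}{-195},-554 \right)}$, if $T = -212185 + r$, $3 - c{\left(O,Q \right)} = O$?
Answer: $\frac{32237705}{78} \approx 4.133 \cdot 10^{5}$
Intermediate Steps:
$r = 625494$ ($r = \left(-6\right) \left(-104249\right) = 625494$)
$c{\left(O,Q \right)} = 3 - O$
$T = 413309$ ($T = -212185 + 625494 = 413309$)
$T - c{\left(- \frac{275}{78} - \frac{280}{-195},-554 \right)} = 413309 - \left(3 - \left(- \frac{275}{78} - \frac{280}{-195}\right)\right) = 413309 - \left(3 - \left(\left(-275\right) \frac{1}{78} - - \frac{56}{39}\right)\right) = 413309 - \left(3 - \left(- \frac{275}{78} + \frac{56}{39}\right)\right) = 413309 - \left(3 - - \frac{163}{78}\right) = 413309 - \left(3 + \frac{163}{78}\right) = 413309 - \frac{397}{78} = \frac{32237705}{78}$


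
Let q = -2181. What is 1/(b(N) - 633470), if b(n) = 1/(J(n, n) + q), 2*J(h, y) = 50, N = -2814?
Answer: -2156/1365761321 ≈ -1.5786e-6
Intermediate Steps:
J(h, y) = 25 (J(h, y) = (½)*50 = 25)
b(n) = -1/2156 (b(n) = 1/(25 - 2181) = 1/(-2156) = -1/2156)
1/(b(N) - 633470) = 1/(-1/2156 - 633470) = 1/(-1365761321/2156) = -2156/1365761321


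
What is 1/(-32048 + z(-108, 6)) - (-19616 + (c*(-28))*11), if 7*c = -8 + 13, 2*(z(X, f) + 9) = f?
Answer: 635823143/32054 ≈ 19836.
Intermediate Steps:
z(X, f) = -9 + f/2
c = 5/7 (c = (-8 + 13)/7 = (⅐)*5 = 5/7 ≈ 0.71429)
1/(-32048 + z(-108, 6)) - (-19616 + (c*(-28))*11) = 1/(-32048 + (-9 + (½)*6)) - (-19616 + ((5/7)*(-28))*11) = 1/(-32048 + (-9 + 3)) - (-19616 - 20*11) = 1/(-32048 - 6) - (-19616 - 220) = 1/(-32054) - 1*(-19836) = -1/32054 + 19836 = 635823143/32054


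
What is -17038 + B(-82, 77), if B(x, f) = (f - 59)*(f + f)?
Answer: -14266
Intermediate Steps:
B(x, f) = 2*f*(-59 + f) (B(x, f) = (-59 + f)*(2*f) = 2*f*(-59 + f))
-17038 + B(-82, 77) = -17038 + 2*77*(-59 + 77) = -17038 + 2*77*18 = -17038 + 2772 = -14266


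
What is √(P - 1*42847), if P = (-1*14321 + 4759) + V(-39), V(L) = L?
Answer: 4*I*√3278 ≈ 229.02*I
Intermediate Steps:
P = -9601 (P = (-1*14321 + 4759) - 39 = (-14321 + 4759) - 39 = -9562 - 39 = -9601)
√(P - 1*42847) = √(-9601 - 1*42847) = √(-9601 - 42847) = √(-52448) = 4*I*√3278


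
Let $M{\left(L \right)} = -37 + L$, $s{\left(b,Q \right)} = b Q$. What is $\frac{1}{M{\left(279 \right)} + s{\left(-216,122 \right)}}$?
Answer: $- \frac{1}{26110} \approx -3.8299 \cdot 10^{-5}$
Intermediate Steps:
$s{\left(b,Q \right)} = Q b$
$\frac{1}{M{\left(279 \right)} + s{\left(-216,122 \right)}} = \frac{1}{\left(-37 + 279\right) + 122 \left(-216\right)} = \frac{1}{242 - 26352} = \frac{1}{-26110} = - \frac{1}{26110}$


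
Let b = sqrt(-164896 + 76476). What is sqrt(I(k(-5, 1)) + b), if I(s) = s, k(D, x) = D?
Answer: sqrt(-5 + 2*I*sqrt(22105)) ≈ 12.091 + 12.296*I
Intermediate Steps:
b = 2*I*sqrt(22105) (b = sqrt(-88420) = 2*I*sqrt(22105) ≈ 297.35*I)
sqrt(I(k(-5, 1)) + b) = sqrt(-5 + 2*I*sqrt(22105))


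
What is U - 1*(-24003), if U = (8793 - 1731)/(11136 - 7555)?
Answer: 85961805/3581 ≈ 24005.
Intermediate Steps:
U = 7062/3581 ≈ 1.9721
U - 1*(-24003) = 7062/3581 - 1*(-24003) = 7062/3581 + 24003 = 85961805/3581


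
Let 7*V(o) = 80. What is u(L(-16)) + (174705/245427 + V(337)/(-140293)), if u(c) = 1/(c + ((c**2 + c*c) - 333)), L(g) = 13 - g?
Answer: 123828545817/173798054846 ≈ 0.71249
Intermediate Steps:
V(o) = 80/7 (V(o) = (1/7)*80 = 80/7)
u(c) = 1/(-333 + c + 2*c**2) (u(c) = 1/(c + ((c**2 + c**2) - 333)) = 1/(c + (2*c**2 - 333)) = 1/(c + (-333 + 2*c**2)) = 1/(-333 + c + 2*c**2))
u(L(-16)) + (174705/245427 + V(337)/(-140293)) = 1/(-333 + (13 - 1*(-16)) + 2*(13 - 1*(-16))**2) + (174705/245427 + (80/7)/(-140293)) = 1/(-333 + (13 + 16) + 2*(13 + 16)**2) + (174705*(1/245427) + (80/7)*(-1/140293)) = 1/(-333 + 29 + 2*29**2) + (58235/81809 - 80/982051) = 1/(-333 + 29 + 2*841) + 1167003985/1639604291 = 1/(-333 + 29 + 1682) + 1167003985/1639604291 = 1/1378 + 1167003985/1639604291 = 123828545817/173798054846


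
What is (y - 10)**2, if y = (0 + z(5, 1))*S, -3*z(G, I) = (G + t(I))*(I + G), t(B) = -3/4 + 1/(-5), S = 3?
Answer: 117649/100 ≈ 1176.5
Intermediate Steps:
t(B) = -19/20 (t(B) = -3*1/4 + 1*(-1/5) = -3/4 - 1/5 = -19/20)
z(G, I) = -(-19/20 + G)*(G + I)/3 (z(G, I) = -(G - 19/20)*(I + G)/3 = -(-19/20 + G)*(G + I)/3)
y = -243/10 (y = (0 + (-1/3*5**2 + (19/60)*5 + (19/60)*1 - 1/3*5*1))*3 = (0 + (-1/3*25 + 19/12 + 19/60 - 5/3))*3 = (0 + (-25/3 + 19/12 + 19/60 - 5/3))*3 = (0 - 81/10)*3 = -81/10*3 = -243/10 ≈ -24.300)
(y - 10)**2 = (-243/10 - 10)**2 = (-343/10)**2 = 117649/100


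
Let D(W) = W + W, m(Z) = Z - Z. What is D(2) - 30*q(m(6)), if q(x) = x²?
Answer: 4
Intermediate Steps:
m(Z) = 0
D(W) = 2*W
D(2) - 30*q(m(6)) = 2*2 - 30*0² = 4 - 30*0 = 4 + 0 = 4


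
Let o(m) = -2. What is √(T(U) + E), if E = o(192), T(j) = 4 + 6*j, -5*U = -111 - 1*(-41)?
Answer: √86 ≈ 9.2736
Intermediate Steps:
U = 14 (U = -(-111 - 1*(-41))/5 = -(-111 + 41)/5 = -⅕*(-70) = 14)
E = -2
√(T(U) + E) = √((4 + 6*14) - 2) = √((4 + 84) - 2) = √(88 - 2) = √86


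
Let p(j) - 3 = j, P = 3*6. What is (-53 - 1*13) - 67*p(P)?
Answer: -1473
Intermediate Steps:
P = 18
p(j) = 3 + j
(-53 - 1*13) - 67*p(P) = (-53 - 1*13) - 67*(3 + 18) = (-53 - 13) - 67*21 = -66 - 1407 = -1473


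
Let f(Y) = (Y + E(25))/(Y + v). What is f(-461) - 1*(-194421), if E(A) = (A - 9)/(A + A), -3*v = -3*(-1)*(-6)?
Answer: 2211550392/11375 ≈ 1.9442e+5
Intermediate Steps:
v = 6 (v = -(-3*(-1))*(-6)/3 = -(-6) = -⅓*(-18) = 6)
E(A) = (-9 + A)/(2*A) (E(A) = (-9 + A)/((2*A)) = (-9 + A)*(1/(2*A)) = (-9 + A)/(2*A))
f(Y) = (8/25 + Y)/(6 + Y) (f(Y) = (Y + (½)*(-9 + 25)/25)/(Y + 6) = (Y + (½)*(1/25)*16)/(6 + Y) = (Y + 8/25)/(6 + Y) = (8/25 + Y)/(6 + Y))
f(-461) - 1*(-194421) = (8/25 - 461)/(6 - 461) - 1*(-194421) = -11517/25/(-455) + 194421 = -1/455*(-11517/25) + 194421 = 11517/11375 + 194421 = 2211550392/11375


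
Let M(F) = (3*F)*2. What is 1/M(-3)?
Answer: -1/18 ≈ -0.055556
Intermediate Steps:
M(F) = 6*F
1/M(-3) = 1/(6*(-3)) = 1/(-18) = -1/18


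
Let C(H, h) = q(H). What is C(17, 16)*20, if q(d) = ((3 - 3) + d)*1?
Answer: 340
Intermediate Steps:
q(d) = d (q(d) = (0 + d)*1 = d*1 = d)
C(H, h) = H
C(17, 16)*20 = 17*20 = 340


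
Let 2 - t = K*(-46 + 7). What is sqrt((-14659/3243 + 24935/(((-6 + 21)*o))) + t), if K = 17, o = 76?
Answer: sqrt(1151403215579)/41078 ≈ 26.122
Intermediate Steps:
t = 665 (t = 2 - 17*(-46 + 7) = 2 - 17*(-39) = 2 - 1*(-663) = 2 + 663 = 665)
sqrt((-14659/3243 + 24935/(((-6 + 21)*o))) + t) = sqrt((-14659/3243 + 24935/(((-6 + 21)*76))) + 665) = sqrt((-14659*1/3243 + 24935/((15*76))) + 665) = sqrt((-14659/3243 + 24935/1140) + 665) = sqrt((-14659/3243 + 24935*(1/1140)) + 665) = sqrt((-14659/3243 + 4987/228) + 665) = sqrt(1425621/82156 + 665) = sqrt(56059361/82156) = sqrt(1151403215579)/41078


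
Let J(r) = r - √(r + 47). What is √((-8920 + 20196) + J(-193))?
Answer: √(11083 - I*√146) ≈ 105.28 - 0.0574*I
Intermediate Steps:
J(r) = r - √(47 + r)
√((-8920 + 20196) + J(-193)) = √((-8920 + 20196) + (-193 - √(47 - 193))) = √(11276 + (-193 - √(-146))) = √(11276 + (-193 - I*√146)) = √(11083 - I*√146)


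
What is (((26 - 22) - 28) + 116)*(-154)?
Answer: -14168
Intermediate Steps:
(((26 - 22) - 28) + 116)*(-154) = ((4 - 28) + 116)*(-154) = (-24 + 116)*(-154) = 92*(-154) = -14168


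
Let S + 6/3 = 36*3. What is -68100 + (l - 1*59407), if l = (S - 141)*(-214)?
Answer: -120017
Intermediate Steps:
S = 106 (S = -2 + 36*3 = -2 + 108 = 106)
l = 7490 (l = (106 - 141)*(-214) = -35*(-214) = 7490)
-68100 + (l - 1*59407) = -68100 + (7490 - 1*59407) = -68100 + (7490 - 59407) = -68100 - 51917 = -120017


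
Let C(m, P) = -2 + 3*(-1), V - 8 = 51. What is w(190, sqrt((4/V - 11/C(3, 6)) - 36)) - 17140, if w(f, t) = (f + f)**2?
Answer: 127260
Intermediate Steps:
V = 59 (V = 8 + 51 = 59)
C(m, P) = -5 (C(m, P) = -2 - 3 = -5)
w(f, t) = 4*f**2 (w(f, t) = (2*f)**2 = 4*f**2)
w(190, sqrt((4/V - 11/C(3, 6)) - 36)) - 17140 = 4*190**2 - 17140 = 4*36100 - 17140 = 144400 - 17140 = 127260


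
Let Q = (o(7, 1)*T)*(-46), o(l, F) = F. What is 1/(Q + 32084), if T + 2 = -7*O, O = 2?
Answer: 1/32820 ≈ 3.0469e-5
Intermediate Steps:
T = -16 (T = -2 - 7*2 = -2 - 14 = -16)
Q = 736 (Q = (1*(-16))*(-46) = -16*(-46) = 736)
1/(Q + 32084) = 1/(736 + 32084) = 1/32820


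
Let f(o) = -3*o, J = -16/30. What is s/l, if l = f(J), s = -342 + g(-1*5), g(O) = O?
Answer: -1735/8 ≈ -216.88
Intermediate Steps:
s = -347 (s = -342 - 1*5 = -342 - 5 = -347)
J = -8/15 (J = -16*1/30 = -8/15 ≈ -0.53333)
l = 8/5 (l = -3*(-8/15) = 8/5 ≈ 1.6000)
s/l = -347/8/5 = -347*5/8 = -1735/8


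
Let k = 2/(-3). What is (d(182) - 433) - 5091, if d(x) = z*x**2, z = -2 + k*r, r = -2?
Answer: -82820/3 ≈ -27607.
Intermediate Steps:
k = -2/3 (k = 2*(-1/3) = -2/3 ≈ -0.66667)
z = -2/3 (z = -2 - 2/3*(-2) = -2 + 4/3 = -2/3 ≈ -0.66667)
d(x) = -2*x**2/3
(d(182) - 433) - 5091 = (-2/3*182**2 - 433) - 5091 = (-2/3*33124 - 433) - 5091 = (-66248/3 - 433) - 5091 = -67547/3 - 5091 = -82820/3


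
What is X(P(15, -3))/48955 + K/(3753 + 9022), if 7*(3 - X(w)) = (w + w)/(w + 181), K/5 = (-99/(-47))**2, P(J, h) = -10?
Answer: 16991731088/9449520712695 ≈ 0.0017982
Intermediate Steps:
K = 49005/2209 (K = 5*(-99/(-47))**2 = 5*(-99*(-1/47))**2 = 5*(99/47)**2 = 5*(9801/2209) = 49005/2209 ≈ 22.184)
X(w) = 3 - 2*w/(7*(181 + w)) (X(w) = 3 - (w + w)/(7*(w + 181)) = 3 - 2*w/(7*(181 + w)))
X(P(15, -3))/48955 + K/(3753 + 9022) = ((3801 + 19*(-10))/(7*(181 - 10)))/48955 + 49005/(2209*(3753 + 9022)) = ((1/7)*(3801 - 190)/171)*(1/48955) + (49005/2209)/12775 = ((1/7)*(1/171)*3611)*(1/48955) + (49005/2209)*(1/12775) = (3611/1197)*(1/48955) + 9801/5643995 = 3611/58599135 + 9801/5643995 = 16991731088/9449520712695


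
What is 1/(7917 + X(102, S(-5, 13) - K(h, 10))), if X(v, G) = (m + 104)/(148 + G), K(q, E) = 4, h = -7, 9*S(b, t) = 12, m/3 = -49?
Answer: 436/3451683 ≈ 0.00012632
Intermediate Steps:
m = -147 (m = 3*(-49) = -147)
S(b, t) = 4/3 (S(b, t) = (⅑)*12 = 4/3)
X(v, G) = -43/(148 + G) (X(v, G) = (-147 + 104)/(148 + G) = -43/(148 + G))
1/(7917 + X(102, S(-5, 13) - K(h, 10))) = 1/(7917 - 43/(148 + (4/3 - 1*4))) = 1/(7917 - 43/(148 + (4/3 - 4))) = 1/(7917 - 43/(148 - 8/3)) = 1/(7917 - 43/436/3) = 1/(7917 - 43*3/436) = 1/(7917 - 129/436) = 1/(3451683/436) = 436/3451683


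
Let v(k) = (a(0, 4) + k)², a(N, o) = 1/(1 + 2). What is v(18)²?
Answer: 9150625/81 ≈ 1.1297e+5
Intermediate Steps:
a(N, o) = ⅓ (a(N, o) = 1/3 = ⅓)
v(k) = (⅓ + k)²
v(18)² = ((1 + 3*18)²/9)² = ((1 + 54)²/9)² = ((⅑)*55²)² = ((⅑)*3025)² = (3025/9)² = 9150625/81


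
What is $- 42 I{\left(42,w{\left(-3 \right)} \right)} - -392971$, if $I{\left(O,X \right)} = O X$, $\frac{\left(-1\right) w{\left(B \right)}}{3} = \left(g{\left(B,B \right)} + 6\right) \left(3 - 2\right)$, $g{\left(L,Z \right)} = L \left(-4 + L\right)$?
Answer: $535855$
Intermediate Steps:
$w{\left(B \right)} = -18 - 3 B \left(-4 + B\right)$ ($w{\left(B \right)} = - 3 \left(B \left(-4 + B\right) + 6\right) \left(3 - 2\right) = - 3 \left(6 + B \left(-4 + B\right)\right) 1 = - 3 \left(6 + B \left(-4 + B\right)\right) = -18 - 3 B \left(-4 + B\right)$)
$- 42 I{\left(42,w{\left(-3 \right)} \right)} - -392971 = - 42 \cdot 42 \left(-18 - - 9 \left(-4 - 3\right)\right) - -392971 = - 42 \cdot 42 \left(-18 - \left(-9\right) \left(-7\right)\right) + 392971 = - 42 \cdot 42 \left(-18 - 63\right) + 392971 = - 42 \cdot 42 \left(-81\right) + 392971 = \left(-42\right) \left(-3402\right) + 392971 = 142884 + 392971 = 535855$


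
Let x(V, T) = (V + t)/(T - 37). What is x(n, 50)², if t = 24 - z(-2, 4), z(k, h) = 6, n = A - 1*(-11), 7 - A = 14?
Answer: 484/169 ≈ 2.8639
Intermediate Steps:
A = -7 (A = 7 - 1*14 = 7 - 14 = -7)
n = 4 (n = -7 - 1*(-11) = -7 + 11 = 4)
t = 18 (t = 24 - 1*6 = 24 - 6 = 18)
x(V, T) = (18 + V)/(-37 + T) (x(V, T) = (V + 18)/(T - 37) = (18 + V)/(-37 + T))
x(n, 50)² = ((18 + 4)/(-37 + 50))² = (22/13)² = 484/169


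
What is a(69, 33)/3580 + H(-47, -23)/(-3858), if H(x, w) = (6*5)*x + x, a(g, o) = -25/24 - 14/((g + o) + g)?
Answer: 1188273389/3149053920 ≈ 0.37734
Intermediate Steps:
a(g, o) = -25/24 - 14/(o + 2*g) (a(g, o) = -25*1/24 - 14/(o + 2*g) = -25/24 - 14/(o + 2*g))
H(x, w) = 31*x (H(x, w) = 30*x + x = 31*x)
a(69, 33)/3580 + H(-47, -23)/(-3858) = ((-336 - 50*69 - 25*33)/(24*(33 + 2*69)))/3580 + (31*(-47))/(-3858) = ((-336 - 3450 - 825)/(24*(33 + 138)))*(1/3580) - 1457*(-1/3858) = ((1/24)*(-4611)/171)*(1/3580) + 1457/3858 = ((1/24)*(1/171)*(-4611))*(1/3580) + 1457/3858 = -1537/1368*1/3580 + 1457/3858 = -1537/4897440 + 1457/3858 = 1188273389/3149053920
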